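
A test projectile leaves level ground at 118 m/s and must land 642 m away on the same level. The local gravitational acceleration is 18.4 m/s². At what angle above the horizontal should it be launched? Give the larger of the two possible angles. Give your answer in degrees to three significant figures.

61.0°

Level-ground range R = v₀² sin(2θ)/g ⇒ sin(2θ) = gR/v₀² = 18.4 × 642 / 118² = 0.8484.
2θ = 58.04° or 180° − 58.04° = 122.0°, so θ = 29.02° or 60.98°.
The larger angle is 60.98°.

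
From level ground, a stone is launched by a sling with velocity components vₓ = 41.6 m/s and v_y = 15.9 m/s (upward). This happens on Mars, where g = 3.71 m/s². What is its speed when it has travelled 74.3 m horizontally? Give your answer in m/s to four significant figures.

42.62 m/s

x = vₓ t ⇒ t = 74.3/41.60 = 1.786 s.
Vertical velocity there: v_y = v_y0 − g t = 15.90 − 3.71 × 1.786 = 9.274 m/s.
Speed: √(vₓ² + v_y²) = √(41.60² + 9.274²) = 42.62 m/s.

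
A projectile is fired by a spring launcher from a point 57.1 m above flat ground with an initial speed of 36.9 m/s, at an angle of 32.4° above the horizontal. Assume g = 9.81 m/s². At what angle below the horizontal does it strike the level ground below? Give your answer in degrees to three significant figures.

51.3°

Components: vₓ = 36.90 cos 32.4° = 31.16 m/s, v_y0 = 36.90 sin 32.4° = 19.77 m/s.
The projectile lands when y = 57.1 + (19.77) t − ½·9.81·t² = 0. Positive root: t = (19.77 + √(19.77² + 2·9.81·57.1)) / 9.81 = (19.77 + 38.87) / 9.81 = 5.978 s.
At impact: v_y = v_y0 − g t = −38.87 m/s; vₓ = 31.16 m/s.
Angle below horizontal: arctan(|v_y|/vₓ) = arctan(38.87/31.16) = 51.29°.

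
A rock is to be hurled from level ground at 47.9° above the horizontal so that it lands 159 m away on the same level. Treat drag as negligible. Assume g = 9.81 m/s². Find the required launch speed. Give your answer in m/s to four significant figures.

Level-ground range: R = v₀² sin(2θ)/g, so v₀ = √(gR / sin 2θ).
v₀ = √(9.81 × 159 / sin 95.80°) = √(1560 / 0.9949) = √1567.8 = 39.60 m/s.

39.60 m/s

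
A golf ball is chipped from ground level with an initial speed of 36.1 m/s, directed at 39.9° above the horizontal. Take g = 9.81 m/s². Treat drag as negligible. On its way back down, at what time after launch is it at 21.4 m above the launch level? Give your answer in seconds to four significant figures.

3.460 s

Horizontal component vₓ = 36.10 cos 39.9° = 27.69 m/s; vertical v_y0 = 36.10 sin 39.9° = 23.16 m/s.
Set y = v_y0 t − ½ g t² = 21.4: 4.905 t² − 23.16 t + 21.4 = 0.
Quadratic formula: t = (23.16 ± √116.35) / 9.81 = (23.16 ± 10.79) / 9.81 → t = 1.261 s or 3.460 s.
The descending-branch root is 3.460 s.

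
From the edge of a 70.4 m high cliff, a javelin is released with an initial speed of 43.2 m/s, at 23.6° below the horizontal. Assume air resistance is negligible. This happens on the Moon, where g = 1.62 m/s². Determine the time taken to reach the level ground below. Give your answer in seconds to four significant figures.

3.498 s

Horizontal component vₓ = 43.20 cos 23.6° = 39.59 m/s; vertical v_y0 = −17.30 m/s (downward).
Vertical motion (up positive, ground at y = 0): 0.8100 t² − (−17.30) t − 70.4 = 0, so t = (−17.30 + √(17.30² + 2·1.62·70.4)) / 1.62 = (−17.30 + 22.96) / 1.62 = 3.498 s.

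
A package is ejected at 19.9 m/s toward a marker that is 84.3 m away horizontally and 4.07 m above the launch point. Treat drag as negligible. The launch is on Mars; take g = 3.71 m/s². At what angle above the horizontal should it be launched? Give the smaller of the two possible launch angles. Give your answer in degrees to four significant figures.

29.80°

Trajectory: y = x tanθ − g x² (1 + tan²θ)/(2v₀²). With x = 84.3, y = 4.07, v₀ = 19.9, g = 3.71:
33.29 tan²θ − 84.3 tanθ + (37.36) = 0.
tanθ = [84.3 ± √(84.3² − 4 × 33.29 × (37.36))] / (2 × 33.29) = (84.3 ± 46.17) / 66.58, giving tanθ = 0.5727 or 1.960.
θ = 29.80° or 62.97°; the smaller is 29.80°.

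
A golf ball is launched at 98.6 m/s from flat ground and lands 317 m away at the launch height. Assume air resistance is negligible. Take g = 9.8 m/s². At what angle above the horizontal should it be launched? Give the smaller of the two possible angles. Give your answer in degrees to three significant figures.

Level-ground range R = v₀² sin(2θ)/g ⇒ sin(2θ) = gR/v₀² = 9.80 × 317 / 98.6² = 0.3195.
2θ = 18.64° or 180° − 18.64° = 161.4°, so θ = 9.318° or 80.68°.
The smaller angle is 9.318°.

9.32°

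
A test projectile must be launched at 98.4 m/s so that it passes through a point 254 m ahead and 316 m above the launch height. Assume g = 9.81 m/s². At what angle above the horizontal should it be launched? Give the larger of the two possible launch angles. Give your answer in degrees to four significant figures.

Trajectory: y = x tanθ − g x² (1 + tan²θ)/(2v₀²). With x = 254, y = 316, v₀ = 98.4, g = 9.81:
32.68 tan²θ − 254 tanθ + (348.7) = 0.
tanθ = [254 ± √(254² − 4 × 32.68 × (348.7))] / (2 × 32.68) = (254 ± 137.6) / 65.37, giving tanθ = 1.781 or 5.991.
θ = 60.68° or 80.52°; the larger is 80.52°.

80.52°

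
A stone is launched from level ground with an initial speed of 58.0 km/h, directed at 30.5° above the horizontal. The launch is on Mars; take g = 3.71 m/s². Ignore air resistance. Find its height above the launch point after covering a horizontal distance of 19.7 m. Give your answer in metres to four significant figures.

Convert: 58.0 km/h = 58.0/3.6 = 16.11 m/s.
vₓ = 16.11 cos 30.5° = 13.88 m/s; v_y0 = 16.11 sin 30.5° = 8.177 m/s.
At x = 19.7 m, t = x/vₓ = 19.7/13.88 = 1.419 s.
Height: y = v_y0 t − ½ g t² = 8.177 × 1.419 − 1.855 × 1.419² = 11.60 − 3.736 = 7.868 m.

7.868 m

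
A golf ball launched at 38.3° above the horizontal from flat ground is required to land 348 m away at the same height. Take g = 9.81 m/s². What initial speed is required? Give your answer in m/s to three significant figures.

From R = (v₀² / g) sin 2θ: v₀ = √(gR / sin 2θ).
v₀ = √(9.81 × 348 / sin 76.60°) = √(3414 / 0.9728) = √3509.4 = 59.24 m/s.

59.2 m/s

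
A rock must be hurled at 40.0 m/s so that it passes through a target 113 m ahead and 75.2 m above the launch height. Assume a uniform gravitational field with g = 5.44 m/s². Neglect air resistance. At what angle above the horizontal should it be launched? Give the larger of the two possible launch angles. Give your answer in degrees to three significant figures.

76.4°

Trajectory: y = x tanθ − g x² (1 + tan²θ)/(2v₀²). With x = 113, y = 75.2, v₀ = 40.0, g = 5.44:
21.71 tan²θ − 113 tanθ + (96.91) = 0.
tanθ = [113 ± √(113² − 4 × 21.71 × (96.91))] / (2 × 21.71) = (113 ± 65.99) / 43.41, giving tanθ = 1.083 or 4.123.
θ = 47.28° or 76.37°; the larger is 76.37°.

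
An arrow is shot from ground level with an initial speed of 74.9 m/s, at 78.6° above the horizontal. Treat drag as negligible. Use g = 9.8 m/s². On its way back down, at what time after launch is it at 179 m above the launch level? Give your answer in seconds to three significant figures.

11.9 s

Resolve: vₓ = 74.90 cos 78.6° = 14.80 m/s and v_y0 = 74.90 sin 78.6° = 73.42 m/s.
Require v_y0 t − ½ g t² = 179, i.e. 4.900 t² − 73.42 t + 179 = 0.
t = [73.42 ± √(73.42² − 2·9.80·179)] / 9.80 = (73.42 ± 43.39) / 9.80, so t = 3.065 s or t = 11.92 s.
The descending-branch root is 11.92 s.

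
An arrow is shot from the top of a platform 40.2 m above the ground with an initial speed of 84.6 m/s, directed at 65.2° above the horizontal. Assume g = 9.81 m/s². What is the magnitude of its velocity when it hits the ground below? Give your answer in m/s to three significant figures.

Horizontal component vₓ = 84.60 cos 65.2° = 35.49 m/s; vertical v_y0 = 84.60 sin 65.2° = 76.80 m/s.
With up positive and y = 0 at the ground: y(t) = 40.2 + (76.80) t − 4.905 t². Setting y = 0 and taking the positive root: t = [76.80 + √(76.80² + 2·9.81·40.2)] / 9.81 = (76.80 + 81.77) / 9.81 = 16.16 s.
Vertical velocity at impact: v_y = v_y0 − g t = 76.80 − 9.81 × 16.16 = −81.77 m/s.
Speed: |v| = √(vₓ² + v_y²) = √(35.49² + 81.77²) = 89.14 m/s.

89.1 m/s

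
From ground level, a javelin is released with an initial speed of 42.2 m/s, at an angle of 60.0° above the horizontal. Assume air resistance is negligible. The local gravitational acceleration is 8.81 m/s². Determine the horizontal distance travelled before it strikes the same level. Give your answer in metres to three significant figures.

175 m

Resolve: vₓ = 42.20 cos 60.0° = 21.10 m/s and v_y0 = 42.20 sin 60.0° = 36.55 m/s.
Time aloft: T = 2 v_y0 / g = 2 × 36.55 / 8.81 = 8.297 s.
Range: R = vₓ T = 21.10 × 8.297 = 175.1 m.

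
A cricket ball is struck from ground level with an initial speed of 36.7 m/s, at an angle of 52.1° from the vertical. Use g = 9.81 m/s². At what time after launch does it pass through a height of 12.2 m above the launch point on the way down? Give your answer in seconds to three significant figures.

3.97 s

Resolve: vₓ = 36.70 sin 52.1° = 28.96 m/s and v_y0 = 36.70 cos 52.1° = 22.54 m/s.
Set y = v_y0 t − ½ g t² = 12.2: 4.905 t² − 22.54 t + 12.2 = 0.
Quadratic formula: t = (22.54 ± √268.88) / 9.81 = (22.54 ± 16.40) / 9.81 → t = 0.6266 s or 3.970 s.
The descending-branch root is 3.970 s.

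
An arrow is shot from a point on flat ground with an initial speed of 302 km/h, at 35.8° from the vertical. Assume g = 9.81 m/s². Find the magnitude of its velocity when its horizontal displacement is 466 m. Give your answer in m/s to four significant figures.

Convert: 302 km/h = 302/3.6 = 83.89 m/s.
Components: vₓ = 83.89 sin 35.8° = 49.07 m/s, v_y0 = 83.89 cos 35.8° = 68.04 m/s.
x = vₓ t ⇒ t = 466/49.07 = 9.496 s.
Vertical velocity there: v_y = v_y0 − g t = 68.04 − 9.81 × 9.496 = −25.12 m/s.
Speed: √(vₓ² + v_y²) = √(49.07² + 25.12²) = 55.13 m/s.

55.13 m/s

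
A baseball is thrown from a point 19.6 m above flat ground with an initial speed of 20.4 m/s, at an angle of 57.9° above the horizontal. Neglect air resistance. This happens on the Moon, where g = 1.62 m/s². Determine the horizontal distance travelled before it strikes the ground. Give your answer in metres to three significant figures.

Horizontal component vₓ = 20.40 cos 57.9° = 10.84 m/s; vertical v_y0 = 20.40 sin 57.9° = 17.28 m/s.
With up positive and y = 0 at the ground: y(t) = 19.6 + (17.28) t − 0.8100 t². Setting y = 0 and taking the positive root: t = [17.28 + √(17.28² + 2·1.62·19.6)] / 1.62 = (17.28 + 19.03) / 1.62 = 22.41 s.
Horizontal distance: R = vₓ t = 10.84 × 22.41 = 243.0 m.

243 m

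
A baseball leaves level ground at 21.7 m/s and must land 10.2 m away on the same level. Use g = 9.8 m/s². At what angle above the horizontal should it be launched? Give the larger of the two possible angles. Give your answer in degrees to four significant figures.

83.87°

R = v₀² sin 2θ / g gives sin 2θ = gR/v₀² = 9.80·10.2/21.7² = 0.2123.
2θ = 12.26° or 180° − 12.26° = 167.7°, so θ = 6.128° or 83.87°.
The larger angle is 83.87°.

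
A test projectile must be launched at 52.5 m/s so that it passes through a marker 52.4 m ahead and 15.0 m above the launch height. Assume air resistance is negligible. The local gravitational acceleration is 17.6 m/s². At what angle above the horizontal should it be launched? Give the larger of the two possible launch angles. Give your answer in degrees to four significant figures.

Trajectory: y = x tanθ − g x² (1 + tan²θ)/(2v₀²). With x = 52.4, y = 15.0, v₀ = 52.5, g = 17.6:
8.767 tan²θ − 52.4 tanθ + (23.77) = 0.
tanθ = [52.4 ± √(52.4² − 4 × 8.767 × (23.77))] / (2 × 8.767) = (52.4 ± 43.73) / 17.53, giving tanθ = 0.4945 or 5.483.
θ = 26.31° or 79.66°; the larger is 79.66°.

79.66°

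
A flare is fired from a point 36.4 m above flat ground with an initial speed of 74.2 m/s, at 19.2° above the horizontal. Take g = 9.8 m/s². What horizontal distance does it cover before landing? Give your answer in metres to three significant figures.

Horizontal component vₓ = 74.20 cos 19.2° = 70.07 m/s; vertical v_y0 = 74.20 sin 19.2° = 24.40 m/s.
The projectile lands when y = 36.4 + (24.40) t − ½·9.80·t² = 0. Positive root: t = (24.40 + √(24.40² + 2·9.80·36.4)) / 9.80 = (24.40 + 36.18) / 9.80 = 6.182 s.
Horizontal distance: R = vₓ t = 70.07 × 6.182 = 433.2 m.

433 m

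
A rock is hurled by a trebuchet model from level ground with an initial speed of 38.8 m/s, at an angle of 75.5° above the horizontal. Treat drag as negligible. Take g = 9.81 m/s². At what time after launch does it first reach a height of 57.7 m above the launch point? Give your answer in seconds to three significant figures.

2.13 s

Components: vₓ = 38.80 cos 75.5° = 9.715 m/s, v_y0 = 38.80 sin 75.5° = 37.56 m/s.
Require v_y0 t − ½ g t² = 57.7, i.e. 4.905 t² − 37.56 t + 57.7 = 0.
Quadratic formula: t = (37.56 ± √278.99) / 9.81 = (37.56 ± 16.70) / 9.81 → t = 2.127 s or 5.532 s.
The first (ascending) time is 2.127 s.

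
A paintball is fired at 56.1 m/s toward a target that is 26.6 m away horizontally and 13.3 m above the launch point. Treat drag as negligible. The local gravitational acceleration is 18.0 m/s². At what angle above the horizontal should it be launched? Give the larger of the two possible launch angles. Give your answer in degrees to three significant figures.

85.4°

Trajectory: y = x tanθ − g x² (1 + tan²θ)/(2v₀²). With x = 26.6, y = 13.3, v₀ = 56.1, g = 18.0:
2.023 tan²θ − 26.6 tanθ + (15.32) = 0.
tanθ = [26.6 ± √(26.6² − 4 × 2.023 × (15.32))] / (2 × 2.023) = (26.6 ± 24.16) / 4.047, giving tanθ = 0.6038 or 12.54.
θ = 31.12° or 85.44°; the larger is 85.44°.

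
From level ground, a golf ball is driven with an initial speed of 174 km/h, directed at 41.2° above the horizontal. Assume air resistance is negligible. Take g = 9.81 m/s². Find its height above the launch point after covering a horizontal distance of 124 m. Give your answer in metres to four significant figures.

51.53 m

Convert: 174 km/h = 174/3.6 = 48.33 m/s.
Components: vₓ = 48.33 cos 41.2° = 36.37 m/s, v_y0 = 48.33 sin 41.2° = 31.84 m/s.
At x = 124 m, t = x/vₓ = 124/36.37 = 3.410 s.
Height: y = v_y0 t − ½ g t² = 31.84 × 3.410 − 4.905 × 3.410² = 108.6 − 57.03 = 51.53 m.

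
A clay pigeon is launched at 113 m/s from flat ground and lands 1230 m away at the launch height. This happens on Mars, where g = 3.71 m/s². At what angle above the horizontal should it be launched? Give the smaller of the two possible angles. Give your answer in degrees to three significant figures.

10.5°

R = v₀² sin 2θ / g gives sin 2θ = gR/v₀² = 3.71·1230/113² = 0.3574.
2θ = 20.94° or 180° − 20.94° = 159.1°, so θ = 10.47° or 79.53°.
The smaller angle is 10.47°.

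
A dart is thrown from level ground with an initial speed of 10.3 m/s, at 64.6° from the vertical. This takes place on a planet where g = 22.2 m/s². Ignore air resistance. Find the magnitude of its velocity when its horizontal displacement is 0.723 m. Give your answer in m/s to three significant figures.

Horizontal component vₓ = 10.30 sin 64.6° = 9.304 m/s; vertical v_y0 = 10.30 cos 64.6° = 4.418 m/s.
At x = 0.723 m, t = x/vₓ = 0.723/9.304 = 0.07771 s.
Vertical velocity there: v_y = v_y0 − g t = 4.418 − 22.2 × 0.07771 = 2.693 m/s.
Speed: √(vₓ² + v_y²) = √(9.304² + 2.693²) = 9.686 m/s.

9.69 m/s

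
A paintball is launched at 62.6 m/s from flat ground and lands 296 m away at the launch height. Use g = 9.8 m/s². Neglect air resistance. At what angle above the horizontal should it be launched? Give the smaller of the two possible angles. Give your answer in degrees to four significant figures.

R = v₀² sin 2θ / g gives sin 2θ = gR/v₀² = 9.80·296/62.6² = 0.7402.
2θ = 47.75° or 180° − 47.75° = 132.2°, so θ = 23.88° or 66.12°.
The smaller angle is 23.88°.

23.88°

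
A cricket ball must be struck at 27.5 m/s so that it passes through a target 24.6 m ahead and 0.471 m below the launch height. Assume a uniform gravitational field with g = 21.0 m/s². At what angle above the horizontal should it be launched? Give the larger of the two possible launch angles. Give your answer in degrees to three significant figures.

68.7°

Trajectory: y = x tanθ − g x² (1 + tan²θ)/(2v₀²). With x = 24.6, y = −0.471, v₀ = 27.5, g = 21.0:
8.402 tan²θ − 24.6 tanθ + (7.931) = 0.
tanθ = [24.6 ± √(24.6² − 4 × 8.402 × (7.931))] / (2 × 8.402) = (24.6 ± 18.40) / 16.80, giving tanθ = 0.3689 or 2.559.
θ = 20.25° or 68.65°; the larger is 68.65°.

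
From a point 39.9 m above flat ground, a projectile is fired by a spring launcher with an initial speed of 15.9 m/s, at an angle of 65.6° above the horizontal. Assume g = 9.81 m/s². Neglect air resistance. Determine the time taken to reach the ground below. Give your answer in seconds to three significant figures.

4.69 s

Resolve: vₓ = 15.90 cos 65.6° = 6.568 m/s and v_y0 = 15.90 sin 65.6° = 14.48 m/s.
The projectile lands when y = 39.9 + (14.48) t − ½·9.81·t² = 0. Positive root: t = (14.48 + √(14.48² + 2·9.81·39.9)) / 9.81 = (14.48 + 31.50) / 9.81 = 4.687 s.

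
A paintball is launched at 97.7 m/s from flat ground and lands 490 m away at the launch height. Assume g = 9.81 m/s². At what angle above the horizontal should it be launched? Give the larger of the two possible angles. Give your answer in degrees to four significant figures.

74.88°

Level-ground range R = v₀² sin(2θ)/g ⇒ sin(2θ) = gR/v₀² = 9.81 × 490 / 97.7² = 0.5036.
2θ = 30.24° or 180° − 30.24° = 149.8°, so θ = 15.12° or 74.88°.
The larger angle is 74.88°.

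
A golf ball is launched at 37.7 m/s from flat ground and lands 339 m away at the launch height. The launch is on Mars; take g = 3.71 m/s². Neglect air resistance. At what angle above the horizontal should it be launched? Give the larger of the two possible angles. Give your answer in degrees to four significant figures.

R = v₀² sin 2θ / g gives sin 2θ = gR/v₀² = 3.71·339/37.7² = 0.8849.
2θ = 62.24° or 180° − 62.24° = 117.8°, so θ = 31.12° or 58.88°.
The larger angle is 58.88°.

58.88°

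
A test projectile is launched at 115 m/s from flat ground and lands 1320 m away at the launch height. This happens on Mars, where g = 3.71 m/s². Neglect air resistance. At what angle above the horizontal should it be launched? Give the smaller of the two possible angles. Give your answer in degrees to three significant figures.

Level-ground range R = v₀² sin(2θ)/g ⇒ sin(2θ) = gR/v₀² = 3.71 × 1320 / 115² = 0.3703.
2θ = 21.73° or 180° − 21.73° = 158.3°, so θ = 10.87° or 79.13°.
The smaller angle is 10.87°.

10.9°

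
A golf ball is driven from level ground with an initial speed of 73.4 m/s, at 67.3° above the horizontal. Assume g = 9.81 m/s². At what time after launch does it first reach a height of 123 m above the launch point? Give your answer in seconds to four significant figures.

2.152 s

Resolve: vₓ = 73.40 cos 67.3° = 28.33 m/s and v_y0 = 73.40 sin 67.3° = 67.71 m/s.
Height y(t) = 67.71 t − 4.905 t² = 123 gives 4.905 t² − 67.71 t + 123 = 0.
t = [67.71 ± √(67.71² − 2·9.81·123)] / 9.81 = (67.71 ± 46.60) / 9.81, so t = 2.152 s or t = 11.65 s.
The first (ascending) time is 2.152 s.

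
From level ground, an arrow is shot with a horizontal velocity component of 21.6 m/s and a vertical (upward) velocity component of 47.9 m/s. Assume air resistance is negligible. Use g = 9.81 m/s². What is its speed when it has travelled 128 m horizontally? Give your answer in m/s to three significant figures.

At x = 128 m, t = x/vₓ = 128/21.60 = 5.926 s.
Vertical velocity there: v_y = v_y0 − g t = 47.90 − 9.81 × 5.926 = −10.23 m/s.
Speed: √(vₓ² + v_y²) = √(21.60² + 10.23²) = 23.90 m/s.

23.9 m/s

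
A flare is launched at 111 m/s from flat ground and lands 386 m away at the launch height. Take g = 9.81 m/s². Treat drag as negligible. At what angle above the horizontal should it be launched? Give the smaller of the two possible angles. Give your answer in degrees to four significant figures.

From R = (v₀²/g) sin 2θ: sin 2θ = 9.81 × 386 / 12321 = 0.3073.
2θ = 17.90° or 180° − 17.90° = 162.1°, so θ = 8.949° or 81.05°.
The smaller angle is 8.949°.

8.949°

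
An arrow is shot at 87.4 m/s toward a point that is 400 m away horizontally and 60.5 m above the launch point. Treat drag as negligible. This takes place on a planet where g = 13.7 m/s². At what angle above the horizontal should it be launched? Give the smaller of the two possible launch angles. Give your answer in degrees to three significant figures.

Trajectory: y = x tanθ − g x² (1 + tan²θ)/(2v₀²). With x = 400, y = 60.5, v₀ = 87.4, g = 13.7:
143.5 tan²θ − 400 tanθ + (204.0) = 0.
tanθ = [400 ± √(400² − 4 × 143.5 × (204.0))] / (2 × 143.5) = (400 ± 207.2) / 287.0, giving tanθ = 0.6719 or 2.116.
θ = 33.90° or 64.71°; the smaller is 33.90°.

33.9°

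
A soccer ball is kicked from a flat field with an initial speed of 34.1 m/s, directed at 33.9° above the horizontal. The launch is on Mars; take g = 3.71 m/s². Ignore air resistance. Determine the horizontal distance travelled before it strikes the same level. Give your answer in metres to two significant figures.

vₓ = 34.10 cos 33.9° = 28.30 m/s; v_y0 = 34.10 sin 33.9° = 19.02 m/s.
Time aloft: T = 2 v_y0 / g = 2 × 19.02 / 3.71 = 10.25 s.
Range: R = vₓ T = 28.30 × 10.25 = 290.2 m.

290 m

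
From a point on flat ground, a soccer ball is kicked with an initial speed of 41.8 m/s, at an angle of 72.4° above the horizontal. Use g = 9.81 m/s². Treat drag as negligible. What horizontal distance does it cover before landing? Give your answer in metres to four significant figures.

102.7 m

Horizontal component vₓ = 41.80 cos 72.4° = 12.64 m/s; vertical v_y0 = 41.80 sin 72.4° = 39.84 m/s.
Flight time T = 2 v_y0 / g = 8.123 s.
Horizontal distance R = vₓ T = 12.64 × 8.123 = 102.7 m.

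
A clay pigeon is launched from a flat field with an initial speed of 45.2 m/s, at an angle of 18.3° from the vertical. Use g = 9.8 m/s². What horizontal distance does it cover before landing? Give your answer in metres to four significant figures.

Horizontal component vₓ = 45.20 sin 18.3° = 14.19 m/s; vertical v_y0 = 45.20 cos 18.3° = 42.91 m/s.
Time aloft: T = 2 v_y0 / g = 2 × 42.91 / 9.80 = 8.758 s.
Horizontal distance R = vₓ T = 14.19 × 8.758 = 124.3 m.

124.3 m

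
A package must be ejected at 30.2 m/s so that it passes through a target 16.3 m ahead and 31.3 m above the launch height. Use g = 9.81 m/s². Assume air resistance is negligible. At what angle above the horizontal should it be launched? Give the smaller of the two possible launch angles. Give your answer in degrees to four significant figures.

Trajectory: y = x tanθ − g x² (1 + tan²θ)/(2v₀²). With x = 16.3, y = 31.3, v₀ = 30.2, g = 9.81:
1.429 tan²θ − 16.3 tanθ + (32.73) = 0.
tanθ = [16.3 ± √(16.3² − 4 × 1.429 × (32.73))] / (2 × 1.429) = (16.3 ± 8.867) / 2.858, giving tanθ = 2.601 or 8.806.
θ = 68.97° or 83.52°; the smaller is 68.97°.

68.97°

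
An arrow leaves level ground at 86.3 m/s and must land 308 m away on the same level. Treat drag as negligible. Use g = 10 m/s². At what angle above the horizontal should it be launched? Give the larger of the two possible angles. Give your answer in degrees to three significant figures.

77.8°

From R = (v₀²/g) sin 2θ: sin 2θ = 10.0 × 308 / 7447.7 = 0.4136.
2θ = 24.43° or 180° − 24.43° = 155.6°, so θ = 12.21° or 77.79°.
The larger angle is 77.79°.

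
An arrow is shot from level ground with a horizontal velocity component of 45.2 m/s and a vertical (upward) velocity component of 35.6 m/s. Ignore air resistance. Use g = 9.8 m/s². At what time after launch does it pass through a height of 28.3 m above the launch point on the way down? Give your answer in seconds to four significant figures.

Set y = v_y0 t − ½ g t² = 28.3: 4.900 t² − 35.60 t + 28.3 = 0.
t = [35.60 ± √(35.60² − 2·9.80·28.3)] / 9.80 = (35.60 ± 26.70) / 9.80, so t = 0.9086 s or t = 6.357 s.
The descending-branch root is 6.357 s.

6.357 s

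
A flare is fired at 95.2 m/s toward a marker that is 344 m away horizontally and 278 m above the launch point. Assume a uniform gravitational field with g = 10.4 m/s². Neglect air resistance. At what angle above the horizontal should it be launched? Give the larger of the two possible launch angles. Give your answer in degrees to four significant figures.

Trajectory: y = x tanθ − g x² (1 + tan²θ)/(2v₀²). With x = 344, y = 278, v₀ = 95.2, g = 10.4:
67.90 tan²θ − 344 tanθ + (345.9) = 0.
tanθ = [344 ± √(344² − 4 × 67.90 × (345.9))] / (2 × 67.90) = (344 ± 156.2) / 135.8, giving tanθ = 1.383 or 3.683.
θ = 54.13° or 74.81°; the larger is 74.81°.

74.81°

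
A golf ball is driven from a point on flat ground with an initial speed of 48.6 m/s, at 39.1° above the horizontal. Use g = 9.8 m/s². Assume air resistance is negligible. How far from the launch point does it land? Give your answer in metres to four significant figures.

Horizontal component vₓ = 48.60 cos 39.1° = 37.72 m/s; vertical v_y0 = 48.60 sin 39.1° = 30.65 m/s.
Flight time T = 2 v_y0 / g = 6.255 s.
Range: R = vₓ T = 37.72 × 6.255 = 235.9 m.

235.9 m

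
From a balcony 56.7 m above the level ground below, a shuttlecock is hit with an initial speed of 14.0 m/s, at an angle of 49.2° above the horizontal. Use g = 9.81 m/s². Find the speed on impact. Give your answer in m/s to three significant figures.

Resolve: vₓ = 14.00 cos 49.2° = 9.148 m/s and v_y0 = 14.00 sin 49.2° = 10.60 m/s.
With up positive and y = 0 at the ground: y(t) = 56.7 + (10.60) t − 4.905 t². Setting y = 0 and taking the positive root: t = [10.60 + √(10.60² + 2·9.81·56.7)] / 9.81 = (10.60 + 35.00) / 9.81 = 4.648 s.
Vertical velocity at impact: v_y = v_y0 − g t = 10.60 − 9.81 × 4.648 = −35.00 m/s.
Speed: |v| = √(vₓ² + v_y²) = √(9.148² + 35.00²) = 36.17 m/s.

36.2 m/s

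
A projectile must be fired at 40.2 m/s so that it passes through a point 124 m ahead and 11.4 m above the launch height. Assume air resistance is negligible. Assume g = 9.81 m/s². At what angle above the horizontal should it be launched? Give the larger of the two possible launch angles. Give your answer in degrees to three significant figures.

64.0°

Trajectory: y = x tanθ − g x² (1 + tan²θ)/(2v₀²). With x = 124, y = 11.4, v₀ = 40.2, g = 9.81:
46.67 tan²θ − 124 tanθ + (58.07) = 0.
tanθ = [124 ± √(124² − 4 × 46.67 × (58.07))] / (2 × 46.67) = (124 ± 67.35) / 93.34, giving tanθ = 0.6069 or 2.050.
θ = 31.26° or 64.00°; the larger is 64.00°.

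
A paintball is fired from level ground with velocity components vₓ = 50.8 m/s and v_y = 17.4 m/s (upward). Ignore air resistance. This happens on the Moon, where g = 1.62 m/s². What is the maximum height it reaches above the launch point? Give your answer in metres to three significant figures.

93.4 m

Maximum height: H = v_y0² / (2g) = 17.40² / (2 × 1.62) = 93.44 m.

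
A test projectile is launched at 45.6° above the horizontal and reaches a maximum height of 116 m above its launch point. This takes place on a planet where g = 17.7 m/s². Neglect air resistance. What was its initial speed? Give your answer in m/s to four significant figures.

At the peak v_y = 0, so v_y0 = √(2gH) = √(2 × 17.7 × 116) = 64.08 m/s.
v_y0 = v₀ sin θ ⇒ v₀ = 64.08 / sin 45.6° = 89.69 m/s.

89.69 m/s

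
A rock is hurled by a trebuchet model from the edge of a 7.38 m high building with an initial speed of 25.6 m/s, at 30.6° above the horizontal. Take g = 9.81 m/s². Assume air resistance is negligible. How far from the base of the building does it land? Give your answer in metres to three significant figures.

vₓ = 25.60 cos 30.6° = 22.03 m/s; v_y0 = 25.60 sin 30.6° = 13.03 m/s.
The projectile lands when y = 7.38 + (13.03) t − ½·9.81·t² = 0. Positive root: t = (13.03 + √(13.03² + 2·9.81·7.38)) / 9.81 = (13.03 + 17.74) / 9.81 = 3.136 s.
Horizontal distance: R = vₓ t = 22.03 × 3.136 = 69.11 m.

69.1 m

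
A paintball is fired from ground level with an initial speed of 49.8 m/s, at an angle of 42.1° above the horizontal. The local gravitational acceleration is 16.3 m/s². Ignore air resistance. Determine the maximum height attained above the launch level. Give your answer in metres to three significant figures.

vₓ = 49.80 cos 42.1° = 36.95 m/s; v_y0 = 49.80 sin 42.1° = 33.39 m/s.
Maximum height: H = v_y0² / (2g) = 33.39² / (2 × 16.3) = 34.19 m.

34.2 m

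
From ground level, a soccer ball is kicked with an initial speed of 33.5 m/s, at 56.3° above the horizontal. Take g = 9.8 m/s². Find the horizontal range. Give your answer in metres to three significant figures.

106 m

Components: vₓ = 33.50 cos 56.3° = 18.59 m/s, v_y0 = 33.50 sin 56.3° = 27.87 m/s.
Flight time T = 2 v_y0 / g = 5.688 s.
Horizontal distance R = vₓ T = 18.59 × 5.688 = 105.7 m.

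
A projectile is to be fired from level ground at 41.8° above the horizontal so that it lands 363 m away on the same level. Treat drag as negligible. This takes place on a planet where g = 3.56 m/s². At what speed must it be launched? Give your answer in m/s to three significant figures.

36.1 m/s

On level ground R = v₀² sin 2θ / g ⇒ v₀ = √(gR / sin 2θ).
v₀ = √(3.56 × 363 / sin 83.60°) = √(1292 / 0.9938) = √1300.4 = 36.06 m/s.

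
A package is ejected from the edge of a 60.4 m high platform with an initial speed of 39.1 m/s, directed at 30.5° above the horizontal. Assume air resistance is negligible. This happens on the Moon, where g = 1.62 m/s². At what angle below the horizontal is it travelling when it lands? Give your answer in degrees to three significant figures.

Resolve: vₓ = 39.10 cos 30.5° = 33.69 m/s and v_y0 = 39.10 sin 30.5° = 19.84 m/s.
With up positive and y = 0 at the ground: y(t) = 60.4 + (19.84) t − 0.8100 t². Setting y = 0 and taking the positive root: t = [19.84 + √(19.84² + 2·1.62·60.4)] / 1.62 = (19.84 + 24.28) / 1.62 = 27.24 s.
At impact: v_y = v_y0 − g t = −24.28 m/s; vₓ = 33.69 m/s.
Angle below horizontal: arctan(|v_y|/vₓ) = arctan(24.28/33.69) = 35.78°.

35.8°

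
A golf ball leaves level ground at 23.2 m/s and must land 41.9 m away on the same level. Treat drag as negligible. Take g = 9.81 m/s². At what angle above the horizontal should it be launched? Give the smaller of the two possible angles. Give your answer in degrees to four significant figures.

24.89°

From R = (v₀²/g) sin 2θ: sin 2θ = 9.81 × 41.9 / 538.24 = 0.7637.
2θ = 49.79° or 180° − 49.79° = 130.2°, so θ = 24.89° or 65.11°.
The smaller angle is 24.89°.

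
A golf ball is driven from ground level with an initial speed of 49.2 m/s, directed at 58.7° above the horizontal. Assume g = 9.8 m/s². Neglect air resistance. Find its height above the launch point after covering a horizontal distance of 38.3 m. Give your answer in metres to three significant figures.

52.0 m

Components: vₓ = 49.20 cos 58.7° = 25.56 m/s, v_y0 = 49.20 sin 58.7° = 42.04 m/s.
x = vₓ t ⇒ t = 38.3/25.56 = 1.498 s.
Height: y = v_y0 t − ½ g t² = 42.04 × 1.498 − 4.900 × 1.498² = 62.99 − 11.00 = 51.99 m.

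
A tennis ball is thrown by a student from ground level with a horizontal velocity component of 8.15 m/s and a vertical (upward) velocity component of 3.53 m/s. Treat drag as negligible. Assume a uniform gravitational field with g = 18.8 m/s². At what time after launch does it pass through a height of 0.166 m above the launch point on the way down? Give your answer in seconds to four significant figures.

Set y = v_y0 t − ½ g t² = 0.166: 9.400 t² − 3.530 t + 0.166 = 0.
t = [3.530 ± √(3.530² − 2·18.8·0.166)] / 18.8 = (3.530 ± 2.494) / 18.8, so t = 0.05511 s or t = 0.3204 s.
The descending-branch root is 0.3204 s.

0.3204 s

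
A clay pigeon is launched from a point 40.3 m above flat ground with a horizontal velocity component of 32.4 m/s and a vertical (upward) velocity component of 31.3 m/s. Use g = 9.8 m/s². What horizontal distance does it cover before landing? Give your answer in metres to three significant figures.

243 m

The projectile lands when y = 40.3 + (31.30) t − ½·9.80·t² = 0. Positive root: t = (31.30 + √(31.30² + 2·9.80·40.3)) / 9.80 = (31.30 + 42.07) / 9.80 = 7.486 s.
Horizontal distance: R = vₓ t = 32.40 × 7.486 = 242.6 m.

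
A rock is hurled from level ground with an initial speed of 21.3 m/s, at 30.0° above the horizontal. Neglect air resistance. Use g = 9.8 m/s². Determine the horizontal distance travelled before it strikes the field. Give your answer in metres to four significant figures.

vₓ = 21.30 cos 30.0° = 18.45 m/s; v_y0 = 21.30 sin 30.0° = 10.65 m/s.
Time aloft: T = 2 v_y0 / g = 2 × 10.65 / 9.80 = 2.173 s.
Horizontal distance R = vₓ T = 18.45 × 2.173 = 40.09 m.

40.09 m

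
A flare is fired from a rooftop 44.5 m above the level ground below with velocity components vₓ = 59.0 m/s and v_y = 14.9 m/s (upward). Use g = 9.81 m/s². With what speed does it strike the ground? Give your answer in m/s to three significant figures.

67.6 m/s

With up positive and y = 0 at the ground: y(t) = 44.5 + (14.90) t − 4.905 t². Setting y = 0 and taking the positive root: t = [14.90 + √(14.90² + 2·9.81·44.5)] / 9.81 = (14.90 + 33.09) / 9.81 = 4.892 s.
Vertical velocity at impact: v_y = v_y0 − g t = 14.90 − 9.81 × 4.892 = −33.09 m/s.
Speed: |v| = √(vₓ² + v_y²) = √(59.00² + 33.09²) = 67.65 m/s.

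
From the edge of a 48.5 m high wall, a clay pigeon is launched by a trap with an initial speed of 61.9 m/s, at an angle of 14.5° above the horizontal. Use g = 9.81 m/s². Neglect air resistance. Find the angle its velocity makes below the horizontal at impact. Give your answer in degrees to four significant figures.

vₓ = 61.90 cos 14.5° = 59.93 m/s; v_y0 = 61.90 sin 14.5° = 15.50 m/s.
With up positive and y = 0 at the ground: y(t) = 48.5 + (15.50) t − 4.905 t². Setting y = 0 and taking the positive root: t = [15.50 + √(15.50² + 2·9.81·48.5)] / 9.81 = (15.50 + 34.52) / 9.81 = 5.099 s.
At impact: v_y = v_y0 − g t = −34.52 m/s; vₓ = 59.93 m/s.
Angle below horizontal: arctan(|v_y|/vₓ) = arctan(34.52/59.93) = 29.94°.

29.94°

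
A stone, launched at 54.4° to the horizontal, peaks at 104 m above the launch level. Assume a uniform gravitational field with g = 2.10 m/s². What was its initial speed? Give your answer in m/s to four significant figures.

25.70 m/s

At the peak v_y = 0, so v_y0 = √(2gH) = √(2 × 2.10 × 104) = 20.90 m/s.
v_y0 = v₀ sin θ ⇒ v₀ = 20.90 / sin 54.4° = 25.70 m/s.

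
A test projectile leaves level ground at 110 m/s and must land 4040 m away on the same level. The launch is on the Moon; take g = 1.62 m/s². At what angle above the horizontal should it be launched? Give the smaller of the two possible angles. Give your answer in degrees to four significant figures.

R = v₀² sin 2θ / g gives sin 2θ = gR/v₀² = 1.62·4040/110² = 0.5409.
2θ = 32.74° or 180° − 32.74° = 147.3°, so θ = 16.37° or 73.63°.
The smaller angle is 16.37°.

16.37°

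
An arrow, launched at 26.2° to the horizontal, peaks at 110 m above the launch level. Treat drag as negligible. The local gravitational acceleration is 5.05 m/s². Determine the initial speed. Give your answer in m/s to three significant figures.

At the peak v_y = 0, so v_y0 = √(2gH) = √(2 × 5.05 × 110) = 33.33 m/s.
v_y0 = v₀ sin θ ⇒ v₀ = 33.33 / sin 26.2° = 75.50 m/s.

75.5 m/s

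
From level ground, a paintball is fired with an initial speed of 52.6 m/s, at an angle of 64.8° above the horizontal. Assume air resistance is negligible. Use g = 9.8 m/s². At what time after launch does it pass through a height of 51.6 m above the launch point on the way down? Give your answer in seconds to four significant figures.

Horizontal component vₓ = 52.60 cos 64.8° = 22.40 m/s; vertical v_y0 = 52.60 sin 64.8° = 47.59 m/s.
Height y(t) = 47.59 t − 4.900 t² = 51.6 gives 4.900 t² − 47.59 t + 51.6 = 0.
Quadratic formula: t = (47.59 ± √1253.8) / 9.80 = (47.59 ± 35.41) / 9.80 → t = 1.243 s or 8.470 s.
The descending-branch root is 8.470 s.

8.470 s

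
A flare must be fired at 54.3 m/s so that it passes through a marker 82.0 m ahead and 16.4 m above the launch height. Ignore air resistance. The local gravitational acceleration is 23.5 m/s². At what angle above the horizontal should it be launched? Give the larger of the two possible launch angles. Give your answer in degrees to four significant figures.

67.24°

Trajectory: y = x tanθ − g x² (1 + tan²θ)/(2v₀²). With x = 82.0, y = 16.4, v₀ = 54.3, g = 23.5:
26.80 tan²θ − 82.0 tanθ + (43.20) = 0.
tanθ = [82.0 ± √(82.0² − 4 × 26.80 × (43.20))] / (2 × 26.80) = (82.0 ± 45.76) / 53.59, giving tanθ = 0.6762 or 2.384.
θ = 34.07° or 67.24°; the larger is 67.24°.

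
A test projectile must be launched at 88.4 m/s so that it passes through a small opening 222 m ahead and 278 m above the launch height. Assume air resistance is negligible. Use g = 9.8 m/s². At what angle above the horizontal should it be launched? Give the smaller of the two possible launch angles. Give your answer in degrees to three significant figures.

62.1°

Trajectory: y = x tanθ − g x² (1 + tan²θ)/(2v₀²). With x = 222, y = 278, v₀ = 88.4, g = 9.80:
30.90 tan²θ − 222 tanθ + (308.9) = 0.
tanθ = [222 ± √(222² − 4 × 30.90 × (308.9))] / (2 × 30.90) = (222 ± 105.4) / 61.81, giving tanθ = 1.887 or 5.297.
θ = 62.08° or 79.31°; the smaller is 62.08°.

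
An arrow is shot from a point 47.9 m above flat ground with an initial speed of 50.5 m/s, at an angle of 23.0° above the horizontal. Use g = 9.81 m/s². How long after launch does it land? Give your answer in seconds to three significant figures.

5.73 s

Resolve: vₓ = 50.50 cos 23.0° = 46.49 m/s and v_y0 = 50.50 sin 23.0° = 19.73 m/s.
Vertical motion (up positive, ground at y = 0): 4.905 t² − (19.73) t − 47.9 = 0, so t = (19.73 + √(19.73² + 2·9.81·47.9)) / 9.81 = (19.73 + 36.46) / 9.81 = 5.728 s.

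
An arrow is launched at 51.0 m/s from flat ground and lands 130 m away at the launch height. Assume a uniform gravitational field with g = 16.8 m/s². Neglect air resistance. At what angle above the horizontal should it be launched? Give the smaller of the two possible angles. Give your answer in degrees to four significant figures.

28.55°

R = v₀² sin 2θ / g gives sin 2θ = gR/v₀² = 16.8·130/51.0² = 0.8397.
2θ = 57.11° or 180° − 57.11° = 122.9°, so θ = 28.55° or 61.45°.
The smaller angle is 28.55°.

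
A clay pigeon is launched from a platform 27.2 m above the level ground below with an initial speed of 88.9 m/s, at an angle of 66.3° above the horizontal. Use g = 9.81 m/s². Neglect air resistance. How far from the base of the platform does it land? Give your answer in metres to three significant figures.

605 m

vₓ = 88.90 cos 66.3° = 35.73 m/s; v_y0 = 88.90 sin 66.3° = 81.40 m/s.
Vertical motion (up positive, ground at y = 0): 4.905 t² − (81.40) t − 27.2 = 0, so t = (81.40 + √(81.40² + 2·9.81·27.2)) / 9.81 = (81.40 + 84.62) / 9.81 = 16.92 s.
Horizontal distance: R = vₓ t = 35.73 × 16.92 = 604.7 m.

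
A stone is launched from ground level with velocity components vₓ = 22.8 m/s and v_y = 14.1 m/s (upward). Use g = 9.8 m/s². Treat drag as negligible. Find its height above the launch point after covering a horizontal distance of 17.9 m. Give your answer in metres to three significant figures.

x = vₓ t ⇒ t = 17.9/22.80 = 0.7851 s.
Height: y = v_y0 t − ½ g t² = 14.10 × 0.7851 − 4.900 × 0.7851² = 11.07 − 3.020 = 8.050 m.

8.05 m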